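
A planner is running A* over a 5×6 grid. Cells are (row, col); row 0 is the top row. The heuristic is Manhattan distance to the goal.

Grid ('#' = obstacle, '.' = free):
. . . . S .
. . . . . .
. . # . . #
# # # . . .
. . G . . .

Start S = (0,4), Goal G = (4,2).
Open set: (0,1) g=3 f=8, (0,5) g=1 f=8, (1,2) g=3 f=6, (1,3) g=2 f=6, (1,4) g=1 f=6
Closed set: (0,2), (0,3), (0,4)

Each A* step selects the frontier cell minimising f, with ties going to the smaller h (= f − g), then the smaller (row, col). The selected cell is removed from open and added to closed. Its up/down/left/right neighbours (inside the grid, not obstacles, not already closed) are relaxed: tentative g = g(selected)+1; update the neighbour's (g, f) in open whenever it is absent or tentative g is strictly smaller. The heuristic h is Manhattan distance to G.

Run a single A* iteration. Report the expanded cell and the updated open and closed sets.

step 1: expand (1,2) (f=6, h=3) → closed; open now [(0,1) g=3 f=8, (0,5) g=1 f=8, (1,1) g=4 f=8, (1,3) g=2 f=6, (1,4) g=1 f=6]

expanded=(1,2); open=[(0,1) g=3 f=8, (0,5) g=1 f=8, (1,1) g=4 f=8, (1,3) g=2 f=6, (1,4) g=1 f=6]; closed=[(0,2), (0,3), (0,4), (1,2)]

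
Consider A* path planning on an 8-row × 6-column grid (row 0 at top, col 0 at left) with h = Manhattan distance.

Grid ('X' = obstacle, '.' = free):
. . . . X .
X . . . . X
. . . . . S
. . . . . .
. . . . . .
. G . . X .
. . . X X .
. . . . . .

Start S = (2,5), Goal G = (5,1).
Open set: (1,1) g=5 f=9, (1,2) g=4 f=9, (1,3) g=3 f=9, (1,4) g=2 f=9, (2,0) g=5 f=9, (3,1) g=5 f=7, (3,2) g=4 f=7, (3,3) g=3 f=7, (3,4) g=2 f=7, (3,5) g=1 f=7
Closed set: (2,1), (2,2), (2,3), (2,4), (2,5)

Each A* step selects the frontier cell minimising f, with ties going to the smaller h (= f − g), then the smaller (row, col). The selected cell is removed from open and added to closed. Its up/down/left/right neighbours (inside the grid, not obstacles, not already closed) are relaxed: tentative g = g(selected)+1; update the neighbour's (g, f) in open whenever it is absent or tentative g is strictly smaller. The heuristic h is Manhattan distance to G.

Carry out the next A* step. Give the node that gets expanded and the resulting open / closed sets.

expanded=(3,1); open=[(1,1) g=5 f=9, (1,2) g=4 f=9, (1,3) g=3 f=9, (1,4) g=2 f=9, (2,0) g=5 f=9, (3,0) g=6 f=9, (3,2) g=4 f=7, (3,3) g=3 f=7, (3,4) g=2 f=7, (3,5) g=1 f=7, (4,1) g=6 f=7]; closed=[(2,1), (2,2), (2,3), (2,4), (2,5), (3,1)]

step 1: expand (3,1) (f=7, h=2) → closed; open now [(1,1) g=5 f=9, (1,2) g=4 f=9, (1,3) g=3 f=9, (1,4) g=2 f=9, (2,0) g=5 f=9, (3,0) g=6 f=9, (3,2) g=4 f=7, (3,3) g=3 f=7, (3,4) g=2 f=7, (3,5) g=1 f=7, (4,1) g=6 f=7]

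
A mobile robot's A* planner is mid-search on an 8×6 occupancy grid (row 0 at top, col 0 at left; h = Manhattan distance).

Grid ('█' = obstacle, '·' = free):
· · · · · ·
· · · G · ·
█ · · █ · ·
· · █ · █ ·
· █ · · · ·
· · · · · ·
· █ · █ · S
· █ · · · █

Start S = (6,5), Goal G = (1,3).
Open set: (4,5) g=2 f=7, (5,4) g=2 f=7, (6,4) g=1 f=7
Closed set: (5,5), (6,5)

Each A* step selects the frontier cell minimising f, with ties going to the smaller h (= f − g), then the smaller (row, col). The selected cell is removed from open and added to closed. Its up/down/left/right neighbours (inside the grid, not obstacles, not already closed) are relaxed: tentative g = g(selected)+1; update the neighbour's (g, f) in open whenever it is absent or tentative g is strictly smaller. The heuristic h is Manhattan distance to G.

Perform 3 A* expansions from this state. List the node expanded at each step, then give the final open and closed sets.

step 1: expand (4,5) (f=7, h=5) → closed; open now [(3,5) g=3 f=7, (4,4) g=3 f=7, (5,4) g=2 f=7, (6,4) g=1 f=7]
step 2: expand (3,5) (f=7, h=4) → closed; open now [(2,5) g=4 f=7, (4,4) g=3 f=7, (5,4) g=2 f=7, (6,4) g=1 f=7]
step 3: expand (2,5) (f=7, h=3) → closed; open now [(1,5) g=5 f=7, (2,4) g=5 f=7, (4,4) g=3 f=7, (5,4) g=2 f=7, (6,4) g=1 f=7]

order=[(4,5) → (3,5) → (2,5)]; open=[(1,5) g=5 f=7, (2,4) g=5 f=7, (4,4) g=3 f=7, (5,4) g=2 f=7, (6,4) g=1 f=7]; closed=[(2,5), (3,5), (4,5), (5,5), (6,5)]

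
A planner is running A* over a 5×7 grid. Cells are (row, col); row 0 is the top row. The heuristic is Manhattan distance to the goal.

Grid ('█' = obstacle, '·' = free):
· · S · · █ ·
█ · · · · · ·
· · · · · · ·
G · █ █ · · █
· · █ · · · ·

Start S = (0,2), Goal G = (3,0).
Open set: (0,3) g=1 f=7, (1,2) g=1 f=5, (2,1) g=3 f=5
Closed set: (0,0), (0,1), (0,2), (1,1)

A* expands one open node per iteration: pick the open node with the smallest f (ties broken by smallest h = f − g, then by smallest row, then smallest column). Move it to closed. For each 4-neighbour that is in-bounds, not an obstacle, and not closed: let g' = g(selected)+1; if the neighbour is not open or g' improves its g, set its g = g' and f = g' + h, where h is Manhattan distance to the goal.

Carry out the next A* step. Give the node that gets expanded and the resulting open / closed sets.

expanded=(2,1); open=[(0,3) g=1 f=7, (1,2) g=1 f=5, (2,0) g=4 f=5, (2,2) g=4 f=7, (3,1) g=4 f=5]; closed=[(0,0), (0,1), (0,2), (1,1), (2,1)]

step 1: expand (2,1) (f=5, h=2) → closed; open now [(0,3) g=1 f=7, (1,2) g=1 f=5, (2,0) g=4 f=5, (2,2) g=4 f=7, (3,1) g=4 f=5]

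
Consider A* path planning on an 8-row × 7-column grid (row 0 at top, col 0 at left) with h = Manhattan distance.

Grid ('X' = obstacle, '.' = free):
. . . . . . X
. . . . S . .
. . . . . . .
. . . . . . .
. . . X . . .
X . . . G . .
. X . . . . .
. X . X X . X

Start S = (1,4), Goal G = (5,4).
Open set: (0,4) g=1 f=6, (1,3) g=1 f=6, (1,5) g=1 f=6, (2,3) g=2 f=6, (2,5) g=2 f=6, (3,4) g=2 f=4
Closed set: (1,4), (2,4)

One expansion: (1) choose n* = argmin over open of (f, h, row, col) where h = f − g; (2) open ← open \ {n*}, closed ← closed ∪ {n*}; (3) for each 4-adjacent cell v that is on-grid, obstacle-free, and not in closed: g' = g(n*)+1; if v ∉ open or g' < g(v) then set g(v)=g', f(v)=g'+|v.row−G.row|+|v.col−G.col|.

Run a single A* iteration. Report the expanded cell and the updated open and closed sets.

expanded=(3,4); open=[(0,4) g=1 f=6, (1,3) g=1 f=6, (1,5) g=1 f=6, (2,3) g=2 f=6, (2,5) g=2 f=6, (3,3) g=3 f=6, (3,5) g=3 f=6, (4,4) g=3 f=4]; closed=[(1,4), (2,4), (3,4)]

step 1: expand (3,4) (f=4, h=2) → closed; open now [(0,4) g=1 f=6, (1,3) g=1 f=6, (1,5) g=1 f=6, (2,3) g=2 f=6, (2,5) g=2 f=6, (3,3) g=3 f=6, (3,5) g=3 f=6, (4,4) g=3 f=4]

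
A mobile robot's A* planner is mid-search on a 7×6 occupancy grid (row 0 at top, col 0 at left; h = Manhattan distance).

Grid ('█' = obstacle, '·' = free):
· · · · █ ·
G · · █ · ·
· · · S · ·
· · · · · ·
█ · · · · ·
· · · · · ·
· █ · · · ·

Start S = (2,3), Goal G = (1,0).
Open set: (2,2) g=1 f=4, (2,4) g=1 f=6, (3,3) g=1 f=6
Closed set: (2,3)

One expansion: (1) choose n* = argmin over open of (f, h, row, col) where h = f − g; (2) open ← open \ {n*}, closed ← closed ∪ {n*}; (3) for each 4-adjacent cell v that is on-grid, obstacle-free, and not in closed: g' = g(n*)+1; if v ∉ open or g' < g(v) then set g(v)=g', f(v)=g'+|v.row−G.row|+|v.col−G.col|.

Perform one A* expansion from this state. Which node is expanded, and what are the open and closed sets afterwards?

expanded=(2,2); open=[(1,2) g=2 f=4, (2,1) g=2 f=4, (2,4) g=1 f=6, (3,2) g=2 f=6, (3,3) g=1 f=6]; closed=[(2,2), (2,3)]

step 1: expand (2,2) (f=4, h=3) → closed; open now [(1,2) g=2 f=4, (2,1) g=2 f=4, (2,4) g=1 f=6, (3,2) g=2 f=6, (3,3) g=1 f=6]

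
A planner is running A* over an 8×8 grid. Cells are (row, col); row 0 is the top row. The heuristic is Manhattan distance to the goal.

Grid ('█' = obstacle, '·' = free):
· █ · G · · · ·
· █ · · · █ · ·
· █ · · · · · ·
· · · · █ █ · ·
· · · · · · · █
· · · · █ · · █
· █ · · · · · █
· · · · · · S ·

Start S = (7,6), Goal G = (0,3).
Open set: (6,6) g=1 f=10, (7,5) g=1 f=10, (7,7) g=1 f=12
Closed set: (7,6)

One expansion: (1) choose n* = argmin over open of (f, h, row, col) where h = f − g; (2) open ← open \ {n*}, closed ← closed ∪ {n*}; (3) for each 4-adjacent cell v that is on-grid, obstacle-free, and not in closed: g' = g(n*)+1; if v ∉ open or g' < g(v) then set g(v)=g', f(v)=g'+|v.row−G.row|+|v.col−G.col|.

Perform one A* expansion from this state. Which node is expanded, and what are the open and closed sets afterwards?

step 1: expand (6,6) (f=10, h=9) → closed; open now [(5,6) g=2 f=10, (6,5) g=2 f=10, (7,5) g=1 f=10, (7,7) g=1 f=12]

expanded=(6,6); open=[(5,6) g=2 f=10, (6,5) g=2 f=10, (7,5) g=1 f=10, (7,7) g=1 f=12]; closed=[(6,6), (7,6)]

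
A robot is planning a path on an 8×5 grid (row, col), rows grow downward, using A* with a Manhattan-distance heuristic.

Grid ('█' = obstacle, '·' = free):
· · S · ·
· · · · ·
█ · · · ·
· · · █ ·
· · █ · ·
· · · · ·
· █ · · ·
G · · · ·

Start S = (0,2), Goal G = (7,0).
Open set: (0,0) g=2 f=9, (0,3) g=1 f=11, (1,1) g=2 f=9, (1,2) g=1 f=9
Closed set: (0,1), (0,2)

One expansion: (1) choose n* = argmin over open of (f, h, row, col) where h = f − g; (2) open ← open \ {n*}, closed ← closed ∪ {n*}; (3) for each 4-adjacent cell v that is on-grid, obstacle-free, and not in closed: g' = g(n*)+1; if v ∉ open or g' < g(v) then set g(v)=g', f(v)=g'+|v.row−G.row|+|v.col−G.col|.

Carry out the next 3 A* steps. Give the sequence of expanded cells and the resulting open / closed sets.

step 1: expand (0,0) (f=9, h=7) → closed; open now [(0,3) g=1 f=11, (1,0) g=3 f=9, (1,1) g=2 f=9, (1,2) g=1 f=9]
step 2: expand (1,0) (f=9, h=6) → closed; open now [(0,3) g=1 f=11, (1,1) g=2 f=9, (1,2) g=1 f=9]
step 3: expand (1,1) (f=9, h=7) → closed; open now [(0,3) g=1 f=11, (1,2) g=1 f=9, (2,1) g=3 f=9]

order=[(0,0) → (1,0) → (1,1)]; open=[(0,3) g=1 f=11, (1,2) g=1 f=9, (2,1) g=3 f=9]; closed=[(0,0), (0,1), (0,2), (1,0), (1,1)]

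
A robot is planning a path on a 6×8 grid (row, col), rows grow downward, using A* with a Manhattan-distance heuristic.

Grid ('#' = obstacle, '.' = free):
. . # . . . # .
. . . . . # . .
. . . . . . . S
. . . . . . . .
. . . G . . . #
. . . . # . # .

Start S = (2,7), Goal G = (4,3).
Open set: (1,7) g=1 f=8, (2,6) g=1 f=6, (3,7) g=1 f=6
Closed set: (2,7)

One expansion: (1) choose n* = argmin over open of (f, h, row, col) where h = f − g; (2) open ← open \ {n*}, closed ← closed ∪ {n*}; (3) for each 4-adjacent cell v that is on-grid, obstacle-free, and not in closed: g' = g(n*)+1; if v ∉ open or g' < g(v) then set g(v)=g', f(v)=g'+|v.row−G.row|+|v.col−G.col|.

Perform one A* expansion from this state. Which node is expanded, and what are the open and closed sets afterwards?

expanded=(2,6); open=[(1,6) g=2 f=8, (1,7) g=1 f=8, (2,5) g=2 f=6, (3,6) g=2 f=6, (3,7) g=1 f=6]; closed=[(2,6), (2,7)]

step 1: expand (2,6) (f=6, h=5) → closed; open now [(1,6) g=2 f=8, (1,7) g=1 f=8, (2,5) g=2 f=6, (3,6) g=2 f=6, (3,7) g=1 f=6]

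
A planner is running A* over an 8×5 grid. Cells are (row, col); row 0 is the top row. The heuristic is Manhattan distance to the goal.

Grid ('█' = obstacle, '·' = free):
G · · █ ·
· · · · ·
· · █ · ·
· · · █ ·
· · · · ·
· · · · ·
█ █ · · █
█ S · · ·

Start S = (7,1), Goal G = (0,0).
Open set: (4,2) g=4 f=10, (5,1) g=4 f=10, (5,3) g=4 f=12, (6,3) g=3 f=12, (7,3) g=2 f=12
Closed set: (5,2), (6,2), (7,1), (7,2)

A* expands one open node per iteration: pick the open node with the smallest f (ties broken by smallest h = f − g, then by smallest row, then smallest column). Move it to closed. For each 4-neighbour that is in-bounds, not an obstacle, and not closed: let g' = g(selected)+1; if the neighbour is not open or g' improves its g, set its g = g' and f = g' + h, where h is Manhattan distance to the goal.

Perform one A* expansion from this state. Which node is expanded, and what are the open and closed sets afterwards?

step 1: expand (4,2) (f=10, h=6) → closed; open now [(3,2) g=5 f=10, (4,1) g=5 f=10, (4,3) g=5 f=12, (5,1) g=4 f=10, (5,3) g=4 f=12, (6,3) g=3 f=12, (7,3) g=2 f=12]

expanded=(4,2); open=[(3,2) g=5 f=10, (4,1) g=5 f=10, (4,3) g=5 f=12, (5,1) g=4 f=10, (5,3) g=4 f=12, (6,3) g=3 f=12, (7,3) g=2 f=12]; closed=[(4,2), (5,2), (6,2), (7,1), (7,2)]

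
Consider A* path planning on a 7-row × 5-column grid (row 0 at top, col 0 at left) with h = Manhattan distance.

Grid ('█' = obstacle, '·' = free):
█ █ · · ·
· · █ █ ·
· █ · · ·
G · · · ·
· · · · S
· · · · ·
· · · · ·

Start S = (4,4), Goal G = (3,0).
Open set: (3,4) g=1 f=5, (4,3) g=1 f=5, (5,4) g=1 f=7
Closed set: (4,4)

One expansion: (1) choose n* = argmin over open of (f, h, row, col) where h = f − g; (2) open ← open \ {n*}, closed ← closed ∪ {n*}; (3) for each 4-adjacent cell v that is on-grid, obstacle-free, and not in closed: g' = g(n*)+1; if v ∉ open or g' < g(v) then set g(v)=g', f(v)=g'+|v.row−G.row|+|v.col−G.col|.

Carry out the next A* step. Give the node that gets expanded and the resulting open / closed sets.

step 1: expand (3,4) (f=5, h=4) → closed; open now [(2,4) g=2 f=7, (3,3) g=2 f=5, (4,3) g=1 f=5, (5,4) g=1 f=7]

expanded=(3,4); open=[(2,4) g=2 f=7, (3,3) g=2 f=5, (4,3) g=1 f=5, (5,4) g=1 f=7]; closed=[(3,4), (4,4)]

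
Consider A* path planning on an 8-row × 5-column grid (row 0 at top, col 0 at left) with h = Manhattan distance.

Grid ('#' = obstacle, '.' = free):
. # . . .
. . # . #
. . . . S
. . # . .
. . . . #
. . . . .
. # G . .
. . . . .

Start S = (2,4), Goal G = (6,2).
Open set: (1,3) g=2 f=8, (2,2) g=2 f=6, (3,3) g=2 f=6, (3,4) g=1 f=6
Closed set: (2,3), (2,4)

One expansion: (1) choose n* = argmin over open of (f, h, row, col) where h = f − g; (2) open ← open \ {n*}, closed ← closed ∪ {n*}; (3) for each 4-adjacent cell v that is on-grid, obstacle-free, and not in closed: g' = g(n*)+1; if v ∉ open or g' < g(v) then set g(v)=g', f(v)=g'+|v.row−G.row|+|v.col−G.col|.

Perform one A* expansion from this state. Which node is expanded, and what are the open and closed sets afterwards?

step 1: expand (2,2) (f=6, h=4) → closed; open now [(1,3) g=2 f=8, (2,1) g=3 f=8, (3,3) g=2 f=6, (3,4) g=1 f=6]

expanded=(2,2); open=[(1,3) g=2 f=8, (2,1) g=3 f=8, (3,3) g=2 f=6, (3,4) g=1 f=6]; closed=[(2,2), (2,3), (2,4)]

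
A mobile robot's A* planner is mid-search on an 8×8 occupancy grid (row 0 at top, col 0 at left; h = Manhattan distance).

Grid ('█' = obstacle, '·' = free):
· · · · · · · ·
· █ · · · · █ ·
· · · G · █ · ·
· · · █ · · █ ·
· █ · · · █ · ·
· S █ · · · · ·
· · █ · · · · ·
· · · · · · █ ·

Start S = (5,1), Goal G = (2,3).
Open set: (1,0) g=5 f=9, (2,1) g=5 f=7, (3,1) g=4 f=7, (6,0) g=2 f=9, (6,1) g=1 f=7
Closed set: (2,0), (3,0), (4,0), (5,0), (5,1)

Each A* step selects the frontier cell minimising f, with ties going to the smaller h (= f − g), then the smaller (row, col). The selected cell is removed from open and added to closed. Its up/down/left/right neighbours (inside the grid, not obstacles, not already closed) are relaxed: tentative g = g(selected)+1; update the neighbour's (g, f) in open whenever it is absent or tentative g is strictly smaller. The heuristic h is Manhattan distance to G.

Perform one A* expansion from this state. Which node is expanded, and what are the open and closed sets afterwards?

expanded=(2,1); open=[(1,0) g=5 f=9, (2,2) g=6 f=7, (3,1) g=4 f=7, (6,0) g=2 f=9, (6,1) g=1 f=7]; closed=[(2,0), (2,1), (3,0), (4,0), (5,0), (5,1)]

step 1: expand (2,1) (f=7, h=2) → closed; open now [(1,0) g=5 f=9, (2,2) g=6 f=7, (3,1) g=4 f=7, (6,0) g=2 f=9, (6,1) g=1 f=7]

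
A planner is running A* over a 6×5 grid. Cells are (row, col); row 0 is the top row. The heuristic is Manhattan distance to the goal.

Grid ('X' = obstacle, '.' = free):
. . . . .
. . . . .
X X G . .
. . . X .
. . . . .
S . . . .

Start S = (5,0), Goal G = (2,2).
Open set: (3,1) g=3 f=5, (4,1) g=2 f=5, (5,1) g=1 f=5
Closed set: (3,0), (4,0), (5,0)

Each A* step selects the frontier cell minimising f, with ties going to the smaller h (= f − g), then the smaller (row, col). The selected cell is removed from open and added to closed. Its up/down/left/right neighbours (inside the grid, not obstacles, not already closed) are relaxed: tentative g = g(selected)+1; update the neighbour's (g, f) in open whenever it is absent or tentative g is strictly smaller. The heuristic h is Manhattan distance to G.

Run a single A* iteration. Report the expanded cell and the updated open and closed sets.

expanded=(3,1); open=[(3,2) g=4 f=5, (4,1) g=2 f=5, (5,1) g=1 f=5]; closed=[(3,0), (3,1), (4,0), (5,0)]

step 1: expand (3,1) (f=5, h=2) → closed; open now [(3,2) g=4 f=5, (4,1) g=2 f=5, (5,1) g=1 f=5]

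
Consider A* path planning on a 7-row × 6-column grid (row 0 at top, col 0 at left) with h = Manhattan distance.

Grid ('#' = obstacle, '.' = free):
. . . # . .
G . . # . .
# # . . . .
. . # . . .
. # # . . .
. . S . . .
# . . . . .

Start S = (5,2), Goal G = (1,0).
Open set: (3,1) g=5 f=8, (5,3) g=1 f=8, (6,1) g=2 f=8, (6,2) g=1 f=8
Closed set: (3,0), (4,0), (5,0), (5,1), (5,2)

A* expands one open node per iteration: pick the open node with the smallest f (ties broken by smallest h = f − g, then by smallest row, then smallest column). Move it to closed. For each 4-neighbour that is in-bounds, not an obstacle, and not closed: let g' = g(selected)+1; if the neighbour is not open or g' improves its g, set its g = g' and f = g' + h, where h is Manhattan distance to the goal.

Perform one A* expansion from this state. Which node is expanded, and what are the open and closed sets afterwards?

expanded=(3,1); open=[(5,3) g=1 f=8, (6,1) g=2 f=8, (6,2) g=1 f=8]; closed=[(3,0), (3,1), (4,0), (5,0), (5,1), (5,2)]

step 1: expand (3,1) (f=8, h=3) → closed; open now [(5,3) g=1 f=8, (6,1) g=2 f=8, (6,2) g=1 f=8]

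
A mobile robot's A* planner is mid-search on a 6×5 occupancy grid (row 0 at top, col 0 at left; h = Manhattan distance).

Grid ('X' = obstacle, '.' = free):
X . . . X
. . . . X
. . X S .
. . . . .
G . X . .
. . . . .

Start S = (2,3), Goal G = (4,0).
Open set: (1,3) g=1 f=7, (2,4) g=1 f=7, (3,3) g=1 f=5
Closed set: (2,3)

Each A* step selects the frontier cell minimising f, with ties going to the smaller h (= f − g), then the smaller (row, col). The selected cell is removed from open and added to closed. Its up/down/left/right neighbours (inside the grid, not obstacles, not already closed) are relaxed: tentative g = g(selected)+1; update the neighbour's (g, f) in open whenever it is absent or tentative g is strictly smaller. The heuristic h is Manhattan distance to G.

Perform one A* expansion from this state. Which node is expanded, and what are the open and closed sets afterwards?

step 1: expand (3,3) (f=5, h=4) → closed; open now [(1,3) g=1 f=7, (2,4) g=1 f=7, (3,2) g=2 f=5, (3,4) g=2 f=7, (4,3) g=2 f=5]

expanded=(3,3); open=[(1,3) g=1 f=7, (2,4) g=1 f=7, (3,2) g=2 f=5, (3,4) g=2 f=7, (4,3) g=2 f=5]; closed=[(2,3), (3,3)]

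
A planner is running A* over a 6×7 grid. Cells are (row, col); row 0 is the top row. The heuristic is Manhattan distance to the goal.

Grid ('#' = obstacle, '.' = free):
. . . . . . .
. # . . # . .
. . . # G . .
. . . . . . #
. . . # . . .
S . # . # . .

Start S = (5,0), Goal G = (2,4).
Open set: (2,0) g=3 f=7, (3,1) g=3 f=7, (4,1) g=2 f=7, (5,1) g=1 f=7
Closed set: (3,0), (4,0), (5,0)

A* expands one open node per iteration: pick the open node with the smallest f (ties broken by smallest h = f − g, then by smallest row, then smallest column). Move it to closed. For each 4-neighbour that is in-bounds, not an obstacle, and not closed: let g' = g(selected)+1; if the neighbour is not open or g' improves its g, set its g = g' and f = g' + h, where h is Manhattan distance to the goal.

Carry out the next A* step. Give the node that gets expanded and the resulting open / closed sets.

expanded=(2,0); open=[(1,0) g=4 f=9, (2,1) g=4 f=7, (3,1) g=3 f=7, (4,1) g=2 f=7, (5,1) g=1 f=7]; closed=[(2,0), (3,0), (4,0), (5,0)]

step 1: expand (2,0) (f=7, h=4) → closed; open now [(1,0) g=4 f=9, (2,1) g=4 f=7, (3,1) g=3 f=7, (4,1) g=2 f=7, (5,1) g=1 f=7]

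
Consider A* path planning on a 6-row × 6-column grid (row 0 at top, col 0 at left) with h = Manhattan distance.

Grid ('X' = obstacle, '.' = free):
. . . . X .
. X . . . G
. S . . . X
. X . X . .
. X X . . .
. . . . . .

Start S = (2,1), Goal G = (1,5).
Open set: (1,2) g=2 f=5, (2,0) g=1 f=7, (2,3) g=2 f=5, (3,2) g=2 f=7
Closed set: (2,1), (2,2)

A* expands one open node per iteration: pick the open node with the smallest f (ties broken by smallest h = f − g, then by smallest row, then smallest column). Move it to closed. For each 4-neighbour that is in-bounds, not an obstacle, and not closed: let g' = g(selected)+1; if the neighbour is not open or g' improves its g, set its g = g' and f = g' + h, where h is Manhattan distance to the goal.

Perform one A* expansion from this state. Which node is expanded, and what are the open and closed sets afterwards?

step 1: expand (1,2) (f=5, h=3) → closed; open now [(0,2) g=3 f=7, (1,3) g=3 f=5, (2,0) g=1 f=7, (2,3) g=2 f=5, (3,2) g=2 f=7]

expanded=(1,2); open=[(0,2) g=3 f=7, (1,3) g=3 f=5, (2,0) g=1 f=7, (2,3) g=2 f=5, (3,2) g=2 f=7]; closed=[(1,2), (2,1), (2,2)]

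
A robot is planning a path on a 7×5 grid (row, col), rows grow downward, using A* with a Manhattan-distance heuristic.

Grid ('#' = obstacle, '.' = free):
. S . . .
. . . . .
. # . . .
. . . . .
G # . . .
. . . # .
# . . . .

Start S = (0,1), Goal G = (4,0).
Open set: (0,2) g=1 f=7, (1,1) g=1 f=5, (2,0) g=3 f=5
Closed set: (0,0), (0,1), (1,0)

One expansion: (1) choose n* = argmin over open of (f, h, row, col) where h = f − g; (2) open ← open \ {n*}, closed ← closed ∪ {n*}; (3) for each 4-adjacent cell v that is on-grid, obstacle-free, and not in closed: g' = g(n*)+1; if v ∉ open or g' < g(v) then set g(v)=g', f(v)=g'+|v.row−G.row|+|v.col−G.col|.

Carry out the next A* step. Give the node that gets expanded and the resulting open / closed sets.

step 1: expand (2,0) (f=5, h=2) → closed; open now [(0,2) g=1 f=7, (1,1) g=1 f=5, (3,0) g=4 f=5]

expanded=(2,0); open=[(0,2) g=1 f=7, (1,1) g=1 f=5, (3,0) g=4 f=5]; closed=[(0,0), (0,1), (1,0), (2,0)]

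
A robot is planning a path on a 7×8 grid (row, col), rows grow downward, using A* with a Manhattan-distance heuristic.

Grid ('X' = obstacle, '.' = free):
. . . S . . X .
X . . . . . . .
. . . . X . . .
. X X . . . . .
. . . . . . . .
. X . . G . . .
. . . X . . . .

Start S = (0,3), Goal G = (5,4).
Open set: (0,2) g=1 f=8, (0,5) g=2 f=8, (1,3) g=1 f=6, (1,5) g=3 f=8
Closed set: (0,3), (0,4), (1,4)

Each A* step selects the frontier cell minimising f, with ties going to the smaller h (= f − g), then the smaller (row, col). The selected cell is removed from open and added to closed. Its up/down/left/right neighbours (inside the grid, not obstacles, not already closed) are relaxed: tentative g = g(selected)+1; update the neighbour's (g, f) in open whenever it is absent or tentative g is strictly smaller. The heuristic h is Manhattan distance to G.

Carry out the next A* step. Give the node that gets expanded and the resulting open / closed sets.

step 1: expand (1,3) (f=6, h=5) → closed; open now [(0,2) g=1 f=8, (0,5) g=2 f=8, (1,2) g=2 f=8, (1,5) g=3 f=8, (2,3) g=2 f=6]

expanded=(1,3); open=[(0,2) g=1 f=8, (0,5) g=2 f=8, (1,2) g=2 f=8, (1,5) g=3 f=8, (2,3) g=2 f=6]; closed=[(0,3), (0,4), (1,3), (1,4)]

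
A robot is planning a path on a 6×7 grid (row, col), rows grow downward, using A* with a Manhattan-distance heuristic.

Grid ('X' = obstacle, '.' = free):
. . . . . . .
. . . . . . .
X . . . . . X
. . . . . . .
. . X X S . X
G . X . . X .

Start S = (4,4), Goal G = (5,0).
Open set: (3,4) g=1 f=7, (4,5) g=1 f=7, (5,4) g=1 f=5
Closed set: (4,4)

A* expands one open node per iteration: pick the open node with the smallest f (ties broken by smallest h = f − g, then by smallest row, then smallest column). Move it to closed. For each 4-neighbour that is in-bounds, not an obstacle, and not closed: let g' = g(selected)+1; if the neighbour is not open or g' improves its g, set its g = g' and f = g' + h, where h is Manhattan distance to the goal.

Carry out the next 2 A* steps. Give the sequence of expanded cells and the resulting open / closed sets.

step 1: expand (5,4) (f=5, h=4) → closed; open now [(3,4) g=1 f=7, (4,5) g=1 f=7, (5,3) g=2 f=5]
step 2: expand (5,3) (f=5, h=3) → closed; open now [(3,4) g=1 f=7, (4,5) g=1 f=7]

order=[(5,4) → (5,3)]; open=[(3,4) g=1 f=7, (4,5) g=1 f=7]; closed=[(4,4), (5,3), (5,4)]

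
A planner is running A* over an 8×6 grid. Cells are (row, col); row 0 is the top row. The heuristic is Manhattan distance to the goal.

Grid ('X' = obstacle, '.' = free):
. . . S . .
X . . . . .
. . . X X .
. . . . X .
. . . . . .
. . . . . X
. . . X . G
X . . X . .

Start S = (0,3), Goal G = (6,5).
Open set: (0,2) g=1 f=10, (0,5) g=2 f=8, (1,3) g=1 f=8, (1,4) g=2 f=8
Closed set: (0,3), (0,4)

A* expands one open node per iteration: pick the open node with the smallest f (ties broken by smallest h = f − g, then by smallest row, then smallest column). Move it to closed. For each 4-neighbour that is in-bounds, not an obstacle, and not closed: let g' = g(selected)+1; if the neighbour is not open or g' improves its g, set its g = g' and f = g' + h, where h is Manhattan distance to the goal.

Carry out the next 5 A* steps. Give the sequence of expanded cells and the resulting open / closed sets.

step 1: expand (0,5) (f=8, h=6) → closed; open now [(0,2) g=1 f=10, (1,3) g=1 f=8, (1,4) g=2 f=8, (1,5) g=3 f=8]
step 2: expand (1,5) (f=8, h=5) → closed; open now [(0,2) g=1 f=10, (1,3) g=1 f=8, (1,4) g=2 f=8, (2,5) g=4 f=8]
step 3: expand (2,5) (f=8, h=4) → closed; open now [(0,2) g=1 f=10, (1,3) g=1 f=8, (1,4) g=2 f=8, (3,5) g=5 f=8]
step 4: expand (3,5) (f=8, h=3) → closed; open now [(0,2) g=1 f=10, (1,3) g=1 f=8, (1,4) g=2 f=8, (4,5) g=6 f=8]
step 5: expand (4,5) (f=8, h=2) → closed; open now [(0,2) g=1 f=10, (1,3) g=1 f=8, (1,4) g=2 f=8, (4,4) g=7 f=10]

order=[(0,5) → (1,5) → (2,5) → (3,5) → (4,5)]; open=[(0,2) g=1 f=10, (1,3) g=1 f=8, (1,4) g=2 f=8, (4,4) g=7 f=10]; closed=[(0,3), (0,4), (0,5), (1,5), (2,5), (3,5), (4,5)]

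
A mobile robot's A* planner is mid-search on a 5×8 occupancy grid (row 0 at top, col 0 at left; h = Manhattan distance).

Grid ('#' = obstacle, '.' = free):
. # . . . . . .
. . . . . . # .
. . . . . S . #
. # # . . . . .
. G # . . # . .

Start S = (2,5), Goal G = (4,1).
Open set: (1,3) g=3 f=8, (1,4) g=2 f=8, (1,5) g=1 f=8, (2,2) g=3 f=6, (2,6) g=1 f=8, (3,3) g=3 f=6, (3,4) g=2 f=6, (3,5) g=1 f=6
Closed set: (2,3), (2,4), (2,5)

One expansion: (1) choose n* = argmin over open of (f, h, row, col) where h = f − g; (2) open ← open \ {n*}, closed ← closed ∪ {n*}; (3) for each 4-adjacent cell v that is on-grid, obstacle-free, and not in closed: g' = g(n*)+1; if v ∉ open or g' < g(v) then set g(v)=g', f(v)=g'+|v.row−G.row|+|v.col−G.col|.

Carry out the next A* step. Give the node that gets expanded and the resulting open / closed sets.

expanded=(2,2); open=[(1,2) g=4 f=8, (1,3) g=3 f=8, (1,4) g=2 f=8, (1,5) g=1 f=8, (2,1) g=4 f=6, (2,6) g=1 f=8, (3,3) g=3 f=6, (3,4) g=2 f=6, (3,5) g=1 f=6]; closed=[(2,2), (2,3), (2,4), (2,5)]

step 1: expand (2,2) (f=6, h=3) → closed; open now [(1,2) g=4 f=8, (1,3) g=3 f=8, (1,4) g=2 f=8, (1,5) g=1 f=8, (2,1) g=4 f=6, (2,6) g=1 f=8, (3,3) g=3 f=6, (3,4) g=2 f=6, (3,5) g=1 f=6]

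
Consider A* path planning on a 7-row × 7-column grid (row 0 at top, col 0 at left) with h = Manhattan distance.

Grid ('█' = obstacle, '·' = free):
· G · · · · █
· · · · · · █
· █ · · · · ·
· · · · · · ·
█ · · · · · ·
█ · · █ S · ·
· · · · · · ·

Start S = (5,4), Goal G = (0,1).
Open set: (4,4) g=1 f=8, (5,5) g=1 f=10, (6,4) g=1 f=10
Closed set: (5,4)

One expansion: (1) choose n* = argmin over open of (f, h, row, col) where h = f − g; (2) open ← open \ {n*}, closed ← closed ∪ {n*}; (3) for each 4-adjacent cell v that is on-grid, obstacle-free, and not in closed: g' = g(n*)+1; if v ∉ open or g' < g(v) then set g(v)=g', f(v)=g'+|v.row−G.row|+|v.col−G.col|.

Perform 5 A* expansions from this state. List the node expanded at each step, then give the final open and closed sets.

order=[(4,4) → (3,4) → (2,4) → (1,4) → (0,4)]; open=[(0,3) g=6 f=8, (0,5) g=6 f=10, (1,3) g=5 f=8, (1,5) g=5 f=10, (2,3) g=4 f=8, (2,5) g=4 f=10, (3,3) g=3 f=8, (3,5) g=3 f=10, (4,3) g=2 f=8, (4,5) g=2 f=10, (5,5) g=1 f=10, (6,4) g=1 f=10]; closed=[(0,4), (1,4), (2,4), (3,4), (4,4), (5,4)]

step 1: expand (4,4) (f=8, h=7) → closed; open now [(3,4) g=2 f=8, (4,3) g=2 f=8, (4,5) g=2 f=10, (5,5) g=1 f=10, (6,4) g=1 f=10]
step 2: expand (3,4) (f=8, h=6) → closed; open now [(2,4) g=3 f=8, (3,3) g=3 f=8, (3,5) g=3 f=10, (4,3) g=2 f=8, (4,5) g=2 f=10, (5,5) g=1 f=10, (6,4) g=1 f=10]
step 3: expand (2,4) (f=8, h=5) → closed; open now [(1,4) g=4 f=8, (2,3) g=4 f=8, (2,5) g=4 f=10, (3,3) g=3 f=8, (3,5) g=3 f=10, (4,3) g=2 f=8, (4,5) g=2 f=10, (5,5) g=1 f=10, (6,4) g=1 f=10]
step 4: expand (1,4) (f=8, h=4) → closed; open now [(0,4) g=5 f=8, (1,3) g=5 f=8, (1,5) g=5 f=10, (2,3) g=4 f=8, (2,5) g=4 f=10, (3,3) g=3 f=8, (3,5) g=3 f=10, (4,3) g=2 f=8, (4,5) g=2 f=10, (5,5) g=1 f=10, (6,4) g=1 f=10]
step 5: expand (0,4) (f=8, h=3) → closed; open now [(0,3) g=6 f=8, (0,5) g=6 f=10, (1,3) g=5 f=8, (1,5) g=5 f=10, (2,3) g=4 f=8, (2,5) g=4 f=10, (3,3) g=3 f=8, (3,5) g=3 f=10, (4,3) g=2 f=8, (4,5) g=2 f=10, (5,5) g=1 f=10, (6,4) g=1 f=10]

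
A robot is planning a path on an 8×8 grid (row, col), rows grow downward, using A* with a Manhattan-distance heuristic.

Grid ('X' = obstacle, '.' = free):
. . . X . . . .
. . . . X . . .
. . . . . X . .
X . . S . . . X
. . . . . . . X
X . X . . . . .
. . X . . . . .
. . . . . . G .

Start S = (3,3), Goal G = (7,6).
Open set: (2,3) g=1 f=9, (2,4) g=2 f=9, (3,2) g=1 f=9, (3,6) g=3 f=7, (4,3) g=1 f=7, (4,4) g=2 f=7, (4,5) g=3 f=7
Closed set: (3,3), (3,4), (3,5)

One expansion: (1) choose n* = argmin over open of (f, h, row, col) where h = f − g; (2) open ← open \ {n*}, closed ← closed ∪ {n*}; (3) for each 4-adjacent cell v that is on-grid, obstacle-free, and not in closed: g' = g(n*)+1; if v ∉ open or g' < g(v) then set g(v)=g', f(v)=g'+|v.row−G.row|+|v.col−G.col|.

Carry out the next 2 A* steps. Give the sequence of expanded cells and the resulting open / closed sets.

order=[(3,6) → (4,6)]; open=[(2,3) g=1 f=9, (2,4) g=2 f=9, (2,6) g=4 f=9, (3,2) g=1 f=9, (4,3) g=1 f=7, (4,4) g=2 f=7, (4,5) g=3 f=7, (5,6) g=5 f=7]; closed=[(3,3), (3,4), (3,5), (3,6), (4,6)]

step 1: expand (3,6) (f=7, h=4) → closed; open now [(2,3) g=1 f=9, (2,4) g=2 f=9, (2,6) g=4 f=9, (3,2) g=1 f=9, (4,3) g=1 f=7, (4,4) g=2 f=7, (4,5) g=3 f=7, (4,6) g=4 f=7]
step 2: expand (4,6) (f=7, h=3) → closed; open now [(2,3) g=1 f=9, (2,4) g=2 f=9, (2,6) g=4 f=9, (3,2) g=1 f=9, (4,3) g=1 f=7, (4,4) g=2 f=7, (4,5) g=3 f=7, (5,6) g=5 f=7]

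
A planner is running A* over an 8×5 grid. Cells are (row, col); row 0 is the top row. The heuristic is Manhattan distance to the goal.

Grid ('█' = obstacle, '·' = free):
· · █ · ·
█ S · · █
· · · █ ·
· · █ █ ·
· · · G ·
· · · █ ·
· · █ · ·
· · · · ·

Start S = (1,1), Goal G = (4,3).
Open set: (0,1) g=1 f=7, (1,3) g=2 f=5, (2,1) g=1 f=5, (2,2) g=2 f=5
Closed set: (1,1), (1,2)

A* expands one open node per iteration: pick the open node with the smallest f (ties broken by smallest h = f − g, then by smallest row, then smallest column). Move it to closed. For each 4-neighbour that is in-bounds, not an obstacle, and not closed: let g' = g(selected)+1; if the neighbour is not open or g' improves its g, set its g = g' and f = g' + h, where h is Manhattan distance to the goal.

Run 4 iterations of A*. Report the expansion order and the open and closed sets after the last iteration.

order=[(1,3) → (2,2) → (2,1) → (3,1)]; open=[(0,1) g=1 f=7, (0,3) g=3 f=7, (2,0) g=2 f=7, (3,0) g=3 f=7, (4,1) g=3 f=5]; closed=[(1,1), (1,2), (1,3), (2,1), (2,2), (3,1)]

step 1: expand (1,3) (f=5, h=3) → closed; open now [(0,1) g=1 f=7, (0,3) g=3 f=7, (2,1) g=1 f=5, (2,2) g=2 f=5]
step 2: expand (2,2) (f=5, h=3) → closed; open now [(0,1) g=1 f=7, (0,3) g=3 f=7, (2,1) g=1 f=5]
step 3: expand (2,1) (f=5, h=4) → closed; open now [(0,1) g=1 f=7, (0,3) g=3 f=7, (2,0) g=2 f=7, (3,1) g=2 f=5]
step 4: expand (3,1) (f=5, h=3) → closed; open now [(0,1) g=1 f=7, (0,3) g=3 f=7, (2,0) g=2 f=7, (3,0) g=3 f=7, (4,1) g=3 f=5]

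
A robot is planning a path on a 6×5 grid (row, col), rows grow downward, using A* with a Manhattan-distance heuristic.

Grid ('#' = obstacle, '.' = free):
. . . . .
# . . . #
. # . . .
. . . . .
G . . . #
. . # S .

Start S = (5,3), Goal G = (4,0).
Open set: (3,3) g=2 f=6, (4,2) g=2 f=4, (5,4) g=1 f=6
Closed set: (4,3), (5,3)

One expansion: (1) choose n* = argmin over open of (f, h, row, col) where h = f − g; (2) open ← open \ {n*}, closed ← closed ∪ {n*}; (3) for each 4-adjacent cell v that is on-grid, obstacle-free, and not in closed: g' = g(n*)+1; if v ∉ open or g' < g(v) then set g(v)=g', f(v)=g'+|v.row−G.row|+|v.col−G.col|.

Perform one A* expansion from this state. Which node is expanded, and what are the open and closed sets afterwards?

step 1: expand (4,2) (f=4, h=2) → closed; open now [(3,2) g=3 f=6, (3,3) g=2 f=6, (4,1) g=3 f=4, (5,4) g=1 f=6]

expanded=(4,2); open=[(3,2) g=3 f=6, (3,3) g=2 f=6, (4,1) g=3 f=4, (5,4) g=1 f=6]; closed=[(4,2), (4,3), (5,3)]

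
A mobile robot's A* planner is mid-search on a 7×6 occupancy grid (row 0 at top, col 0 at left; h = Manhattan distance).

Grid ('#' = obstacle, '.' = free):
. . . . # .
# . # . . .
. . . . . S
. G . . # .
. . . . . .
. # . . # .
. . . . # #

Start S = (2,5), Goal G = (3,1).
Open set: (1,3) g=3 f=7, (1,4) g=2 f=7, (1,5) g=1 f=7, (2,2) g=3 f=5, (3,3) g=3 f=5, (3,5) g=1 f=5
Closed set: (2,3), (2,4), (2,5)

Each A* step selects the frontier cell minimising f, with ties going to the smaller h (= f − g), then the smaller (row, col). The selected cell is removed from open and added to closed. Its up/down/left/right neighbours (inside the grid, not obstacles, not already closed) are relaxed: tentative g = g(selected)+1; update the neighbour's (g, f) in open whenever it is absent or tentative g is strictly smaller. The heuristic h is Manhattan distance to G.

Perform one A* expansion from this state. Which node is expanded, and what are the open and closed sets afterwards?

expanded=(2,2); open=[(1,3) g=3 f=7, (1,4) g=2 f=7, (1,5) g=1 f=7, (2,1) g=4 f=5, (3,2) g=4 f=5, (3,3) g=3 f=5, (3,5) g=1 f=5]; closed=[(2,2), (2,3), (2,4), (2,5)]

step 1: expand (2,2) (f=5, h=2) → closed; open now [(1,3) g=3 f=7, (1,4) g=2 f=7, (1,5) g=1 f=7, (2,1) g=4 f=5, (3,2) g=4 f=5, (3,3) g=3 f=5, (3,5) g=1 f=5]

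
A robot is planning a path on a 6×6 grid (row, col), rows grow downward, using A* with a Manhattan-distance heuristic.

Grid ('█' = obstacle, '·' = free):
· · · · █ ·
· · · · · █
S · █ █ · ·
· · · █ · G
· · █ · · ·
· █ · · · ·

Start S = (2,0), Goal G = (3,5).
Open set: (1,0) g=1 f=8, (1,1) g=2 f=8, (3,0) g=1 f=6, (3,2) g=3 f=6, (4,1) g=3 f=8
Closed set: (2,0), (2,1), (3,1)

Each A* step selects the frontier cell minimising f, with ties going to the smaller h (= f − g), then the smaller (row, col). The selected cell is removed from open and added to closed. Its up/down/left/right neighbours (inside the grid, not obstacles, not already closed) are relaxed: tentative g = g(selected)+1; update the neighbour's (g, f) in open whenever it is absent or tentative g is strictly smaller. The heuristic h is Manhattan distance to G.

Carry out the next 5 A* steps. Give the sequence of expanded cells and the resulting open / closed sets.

order=[(3,2) → (3,0) → (4,1) → (1,1) → (1,2)]; open=[(0,1) g=3 f=10, (0,2) g=4 f=10, (1,0) g=1 f=8, (1,3) g=4 f=8, (4,0) g=2 f=8]; closed=[(1,1), (1,2), (2,0), (2,1), (3,0), (3,1), (3,2), (4,1)]

step 1: expand (3,2) (f=6, h=3) → closed; open now [(1,0) g=1 f=8, (1,1) g=2 f=8, (3,0) g=1 f=6, (4,1) g=3 f=8]
step 2: expand (3,0) (f=6, h=5) → closed; open now [(1,0) g=1 f=8, (1,1) g=2 f=8, (4,0) g=2 f=8, (4,1) g=3 f=8]
step 3: expand (4,1) (f=8, h=5) → closed; open now [(1,0) g=1 f=8, (1,1) g=2 f=8, (4,0) g=2 f=8]
step 4: expand (1,1) (f=8, h=6) → closed; open now [(0,1) g=3 f=10, (1,0) g=1 f=8, (1,2) g=3 f=8, (4,0) g=2 f=8]
step 5: expand (1,2) (f=8, h=5) → closed; open now [(0,1) g=3 f=10, (0,2) g=4 f=10, (1,0) g=1 f=8, (1,3) g=4 f=8, (4,0) g=2 f=8]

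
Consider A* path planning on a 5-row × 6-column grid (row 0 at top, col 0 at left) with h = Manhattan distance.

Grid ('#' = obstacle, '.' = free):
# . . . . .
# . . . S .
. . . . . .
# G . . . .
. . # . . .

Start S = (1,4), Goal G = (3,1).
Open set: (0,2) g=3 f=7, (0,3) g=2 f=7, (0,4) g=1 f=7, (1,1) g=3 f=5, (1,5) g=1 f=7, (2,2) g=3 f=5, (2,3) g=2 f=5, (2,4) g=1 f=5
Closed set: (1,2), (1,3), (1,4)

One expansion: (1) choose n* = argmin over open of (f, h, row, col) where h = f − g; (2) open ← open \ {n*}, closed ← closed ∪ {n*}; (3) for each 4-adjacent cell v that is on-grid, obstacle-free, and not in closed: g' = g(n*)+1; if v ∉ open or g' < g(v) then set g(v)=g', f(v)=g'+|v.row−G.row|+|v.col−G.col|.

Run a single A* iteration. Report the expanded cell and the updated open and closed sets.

step 1: expand (1,1) (f=5, h=2) → closed; open now [(0,1) g=4 f=7, (0,2) g=3 f=7, (0,3) g=2 f=7, (0,4) g=1 f=7, (1,5) g=1 f=7, (2,1) g=4 f=5, (2,2) g=3 f=5, (2,3) g=2 f=5, (2,4) g=1 f=5]

expanded=(1,1); open=[(0,1) g=4 f=7, (0,2) g=3 f=7, (0,3) g=2 f=7, (0,4) g=1 f=7, (1,5) g=1 f=7, (2,1) g=4 f=5, (2,2) g=3 f=5, (2,3) g=2 f=5, (2,4) g=1 f=5]; closed=[(1,1), (1,2), (1,3), (1,4)]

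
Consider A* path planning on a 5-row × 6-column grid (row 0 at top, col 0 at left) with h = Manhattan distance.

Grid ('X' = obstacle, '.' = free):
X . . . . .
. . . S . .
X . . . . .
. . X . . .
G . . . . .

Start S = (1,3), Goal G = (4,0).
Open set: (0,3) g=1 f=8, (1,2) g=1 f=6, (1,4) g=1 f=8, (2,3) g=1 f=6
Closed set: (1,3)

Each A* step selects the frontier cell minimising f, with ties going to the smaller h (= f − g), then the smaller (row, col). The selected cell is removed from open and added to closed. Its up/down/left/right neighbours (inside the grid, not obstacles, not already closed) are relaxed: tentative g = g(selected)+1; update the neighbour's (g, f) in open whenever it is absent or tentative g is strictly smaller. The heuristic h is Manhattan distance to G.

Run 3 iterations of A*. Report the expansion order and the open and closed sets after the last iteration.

order=[(1,2) → (1,1) → (1,0)]; open=[(0,1) g=3 f=8, (0,2) g=2 f=8, (0,3) g=1 f=8, (1,4) g=1 f=8, (2,1) g=3 f=6, (2,2) g=2 f=6, (2,3) g=1 f=6]; closed=[(1,0), (1,1), (1,2), (1,3)]

step 1: expand (1,2) (f=6, h=5) → closed; open now [(0,2) g=2 f=8, (0,3) g=1 f=8, (1,1) g=2 f=6, (1,4) g=1 f=8, (2,2) g=2 f=6, (2,3) g=1 f=6]
step 2: expand (1,1) (f=6, h=4) → closed; open now [(0,1) g=3 f=8, (0,2) g=2 f=8, (0,3) g=1 f=8, (1,0) g=3 f=6, (1,4) g=1 f=8, (2,1) g=3 f=6, (2,2) g=2 f=6, (2,3) g=1 f=6]
step 3: expand (1,0) (f=6, h=3) → closed; open now [(0,1) g=3 f=8, (0,2) g=2 f=8, (0,3) g=1 f=8, (1,4) g=1 f=8, (2,1) g=3 f=6, (2,2) g=2 f=6, (2,3) g=1 f=6]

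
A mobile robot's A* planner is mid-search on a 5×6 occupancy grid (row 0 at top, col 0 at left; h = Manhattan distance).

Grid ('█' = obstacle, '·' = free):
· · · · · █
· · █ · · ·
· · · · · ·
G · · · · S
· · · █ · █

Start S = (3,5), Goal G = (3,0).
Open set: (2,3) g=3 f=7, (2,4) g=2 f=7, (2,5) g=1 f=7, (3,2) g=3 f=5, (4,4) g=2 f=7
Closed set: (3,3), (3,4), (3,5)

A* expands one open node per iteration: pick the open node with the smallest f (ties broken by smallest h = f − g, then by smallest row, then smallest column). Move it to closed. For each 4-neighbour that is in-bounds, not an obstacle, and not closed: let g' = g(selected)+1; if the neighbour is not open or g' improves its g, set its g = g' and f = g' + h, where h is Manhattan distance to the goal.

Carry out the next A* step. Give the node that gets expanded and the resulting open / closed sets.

expanded=(3,2); open=[(2,2) g=4 f=7, (2,3) g=3 f=7, (2,4) g=2 f=7, (2,5) g=1 f=7, (3,1) g=4 f=5, (4,2) g=4 f=7, (4,4) g=2 f=7]; closed=[(3,2), (3,3), (3,4), (3,5)]

step 1: expand (3,2) (f=5, h=2) → closed; open now [(2,2) g=4 f=7, (2,3) g=3 f=7, (2,4) g=2 f=7, (2,5) g=1 f=7, (3,1) g=4 f=5, (4,2) g=4 f=7, (4,4) g=2 f=7]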